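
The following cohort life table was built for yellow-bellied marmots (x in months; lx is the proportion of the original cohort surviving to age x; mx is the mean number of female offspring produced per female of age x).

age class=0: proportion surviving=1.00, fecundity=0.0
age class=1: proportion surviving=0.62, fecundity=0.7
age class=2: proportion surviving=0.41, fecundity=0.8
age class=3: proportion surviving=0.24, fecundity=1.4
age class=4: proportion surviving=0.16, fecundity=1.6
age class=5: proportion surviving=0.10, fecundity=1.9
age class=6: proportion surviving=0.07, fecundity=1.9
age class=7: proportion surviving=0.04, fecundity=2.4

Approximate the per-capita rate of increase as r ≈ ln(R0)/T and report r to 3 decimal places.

0.183

R0 = Σ lx·mx = 0 + 0.434 + 0.328 + 0.336 + 0.256 + 0.19 + 0.133 + 0.096 = 1.773
Σ x·lx·mx = 5.542; T = 5.542/1.773 = 3.12578…
r ≈ ln(R0)/T = ln(1.773)/3.12578… = 0.18321… → 0.183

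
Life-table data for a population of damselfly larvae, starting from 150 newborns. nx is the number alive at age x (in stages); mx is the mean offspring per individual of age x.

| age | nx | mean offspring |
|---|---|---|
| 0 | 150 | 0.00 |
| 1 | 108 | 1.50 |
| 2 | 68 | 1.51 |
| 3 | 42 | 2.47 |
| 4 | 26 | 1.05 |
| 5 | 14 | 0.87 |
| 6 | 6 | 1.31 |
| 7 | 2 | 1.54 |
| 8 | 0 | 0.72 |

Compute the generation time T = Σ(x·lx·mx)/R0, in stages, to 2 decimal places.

2.19

lx = nx/n0 = nx/150: 1, 0.72, 0.45333…, 0.28, 0.17333…, 0.09333…, 0.04, 0.01333…, 0
lx·mx: 0, 1.08, 0.684533…, 0.6916, 0.182…, 0.0812…, 0.0524, 0.020533…, 0 → R0 = 2.792267…
x·lx·mx: 0, 1.08, 1.369067…, 2.0748, 0.728…, 0.406…, 0.3144, 0.143733…, 0 → Σ = 6.116…
T = 6.116… / 2.792267… = 2.190335… → 2.19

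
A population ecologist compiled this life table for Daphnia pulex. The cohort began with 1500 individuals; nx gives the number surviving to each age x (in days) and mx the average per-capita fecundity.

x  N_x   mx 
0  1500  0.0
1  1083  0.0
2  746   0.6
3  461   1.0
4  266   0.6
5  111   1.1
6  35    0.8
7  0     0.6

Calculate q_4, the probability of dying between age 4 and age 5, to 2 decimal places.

lx = nx/n0 = nx/1500: 1, 0.722, 0.49733…, 0.30733…, 0.17733…, 0.074, 0.02333…, 0
q_4 = (l_4 − l_5) / l_4 = (0.177333… − 0.074) / 0.177333…
     = 0.103333… / 0.177333… = 0.582707… → 0.58

0.58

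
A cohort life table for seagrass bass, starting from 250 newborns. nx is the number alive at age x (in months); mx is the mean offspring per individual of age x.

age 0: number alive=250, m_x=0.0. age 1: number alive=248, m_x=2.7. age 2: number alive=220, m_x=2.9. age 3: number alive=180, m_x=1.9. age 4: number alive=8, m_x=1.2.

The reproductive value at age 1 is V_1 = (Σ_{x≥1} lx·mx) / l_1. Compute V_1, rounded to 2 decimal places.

6.69

lx = nx/n0 = nx/250: 1, 0.992, 0.88, 0.72, 0.032
lx·mx for x ≥ 1: 2.6784, 2.552, 1.368, 0.0384 → sum = 6.6368
V_1 = 6.6368 / l_1 = 6.6368 / 0.992 = 6.690323… → 6.69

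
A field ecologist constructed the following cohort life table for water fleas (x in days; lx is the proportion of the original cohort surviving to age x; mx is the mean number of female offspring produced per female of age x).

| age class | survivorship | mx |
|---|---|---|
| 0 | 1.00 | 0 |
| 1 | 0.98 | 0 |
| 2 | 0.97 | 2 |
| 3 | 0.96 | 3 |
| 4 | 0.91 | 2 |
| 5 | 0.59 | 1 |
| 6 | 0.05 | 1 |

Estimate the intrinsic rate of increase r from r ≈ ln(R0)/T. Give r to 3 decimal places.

0.627

R0 = Σ lx·mx = 0 + 0 + 1.94 + 2.88 + 1.82 + 0.59 + 0.05 = 7.28
Σ x·lx·mx = 23.05; T = 23.05/7.28 = 3.16621…
r ≈ ln(R0)/T = ln(7.28)/3.16621… = 0.62697… → 0.627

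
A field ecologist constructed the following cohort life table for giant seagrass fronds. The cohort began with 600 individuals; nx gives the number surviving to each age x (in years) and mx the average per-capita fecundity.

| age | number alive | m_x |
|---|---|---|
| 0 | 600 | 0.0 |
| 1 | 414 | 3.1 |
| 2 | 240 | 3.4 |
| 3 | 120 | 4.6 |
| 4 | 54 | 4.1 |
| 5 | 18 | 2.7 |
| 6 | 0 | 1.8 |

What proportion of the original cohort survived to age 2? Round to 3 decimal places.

l_2 = n_2/n_0 = 240/600 = 0.4 → 0.400

0.400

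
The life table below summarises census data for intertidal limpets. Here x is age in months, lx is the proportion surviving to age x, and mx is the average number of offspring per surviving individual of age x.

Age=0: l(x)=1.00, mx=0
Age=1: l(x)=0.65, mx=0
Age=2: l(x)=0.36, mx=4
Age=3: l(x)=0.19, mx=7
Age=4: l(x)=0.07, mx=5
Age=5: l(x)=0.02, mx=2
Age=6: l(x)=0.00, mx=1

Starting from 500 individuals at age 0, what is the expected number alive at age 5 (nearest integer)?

10

Expected survivors = N0 · l_5 = 500 × 0.02 = 10 → 10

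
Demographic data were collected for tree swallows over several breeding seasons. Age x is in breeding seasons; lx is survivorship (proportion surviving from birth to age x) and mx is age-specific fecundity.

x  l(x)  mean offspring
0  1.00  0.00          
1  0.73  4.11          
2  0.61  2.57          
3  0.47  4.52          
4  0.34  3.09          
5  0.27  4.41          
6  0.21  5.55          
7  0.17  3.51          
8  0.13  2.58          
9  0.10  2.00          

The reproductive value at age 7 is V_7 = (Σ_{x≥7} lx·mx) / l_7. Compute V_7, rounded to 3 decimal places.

6.659

lx·mx for x ≥ 7: 0.5967, 0.3354, 0.2 → sum = 1.1321
V_7 = 1.1321 / l_7 = 1.1321 / 0.17 = 6.659412… → 6.659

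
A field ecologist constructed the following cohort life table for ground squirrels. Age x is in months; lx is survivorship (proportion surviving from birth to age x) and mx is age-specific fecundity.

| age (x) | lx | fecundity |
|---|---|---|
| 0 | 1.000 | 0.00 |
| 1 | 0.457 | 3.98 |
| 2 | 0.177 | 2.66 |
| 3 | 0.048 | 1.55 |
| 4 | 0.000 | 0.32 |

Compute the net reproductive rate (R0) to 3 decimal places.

lx·mx by age: 0, 1.81886, 0.47082, 0.0744, 0
R0 = Σ lx·mx = 2.36408 → 2.364

2.364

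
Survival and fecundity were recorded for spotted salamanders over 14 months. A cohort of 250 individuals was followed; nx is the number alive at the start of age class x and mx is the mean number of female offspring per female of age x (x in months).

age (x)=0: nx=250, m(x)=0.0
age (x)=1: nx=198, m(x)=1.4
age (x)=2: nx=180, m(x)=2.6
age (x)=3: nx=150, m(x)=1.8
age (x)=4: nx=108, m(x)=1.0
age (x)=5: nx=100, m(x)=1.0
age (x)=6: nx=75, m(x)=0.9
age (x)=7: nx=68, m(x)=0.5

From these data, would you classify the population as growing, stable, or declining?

growing

lx = nx/n0 = nx/250: 1, 0.792, 0.72, 0.6, 0.432, 0.4, 0.3, 0.272
R0 = Σ lx·mx = 0 + 1.1088 + 1.872 + 1.08 + 0.432 + 0.4 + 0.27 + 0.136 = 5.2988
R0 > 1, so the population is growing.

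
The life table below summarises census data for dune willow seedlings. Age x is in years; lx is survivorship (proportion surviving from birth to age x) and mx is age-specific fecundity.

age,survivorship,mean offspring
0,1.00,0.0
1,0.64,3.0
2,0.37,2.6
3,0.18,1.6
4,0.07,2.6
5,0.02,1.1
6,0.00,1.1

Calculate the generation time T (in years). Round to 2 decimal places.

1.64

lx·mx: 0, 1.92, 0.962, 0.288, 0.182, 0.022, 0 → R0 = 3.374
x·lx·mx: 0, 1.92, 1.924, 0.864, 0.728, 0.11, 0 → Σ = 5.546
T = 5.546 / 3.374 = 1.643746… → 1.64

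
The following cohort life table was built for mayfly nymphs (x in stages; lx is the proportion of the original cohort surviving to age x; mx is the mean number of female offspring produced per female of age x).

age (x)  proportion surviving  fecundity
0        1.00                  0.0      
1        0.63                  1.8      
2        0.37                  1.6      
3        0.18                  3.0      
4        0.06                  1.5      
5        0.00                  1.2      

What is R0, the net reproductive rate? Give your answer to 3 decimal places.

2.356

lx·mx by age: 0, 1.134, 0.592, 0.54, 0.09, 0
R0 = Σ lx·mx = 2.356 → 2.356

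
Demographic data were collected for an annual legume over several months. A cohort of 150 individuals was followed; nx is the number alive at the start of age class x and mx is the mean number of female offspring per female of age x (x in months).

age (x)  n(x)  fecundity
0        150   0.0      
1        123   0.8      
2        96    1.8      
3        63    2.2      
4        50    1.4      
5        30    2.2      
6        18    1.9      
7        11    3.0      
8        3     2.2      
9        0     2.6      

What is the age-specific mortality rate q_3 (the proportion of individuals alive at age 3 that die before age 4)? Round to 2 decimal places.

0.21

lx = nx/n0 = nx/150: 1, 0.82, 0.64, 0.42, 0.33333…, 0.2, 0.12, 0.07333…, 0.02, 0
q_3 = (l_3 − l_4) / l_3 = (0.42 − 0.333333…) / 0.42
     = 0.086667… / 0.42 = 0.206349… → 0.21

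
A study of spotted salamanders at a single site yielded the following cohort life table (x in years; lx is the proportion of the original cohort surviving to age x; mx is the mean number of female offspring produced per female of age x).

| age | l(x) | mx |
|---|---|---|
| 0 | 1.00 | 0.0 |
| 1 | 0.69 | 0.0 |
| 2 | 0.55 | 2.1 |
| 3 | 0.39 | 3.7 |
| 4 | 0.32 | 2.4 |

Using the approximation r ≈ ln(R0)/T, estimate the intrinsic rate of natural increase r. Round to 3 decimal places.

R0 = Σ lx·mx = 0 + 0 + 1.155 + 1.443 + 0.768 = 3.366
Σ x·lx·mx = 9.711; T = 9.711/3.366 = 2.88503…
r ≈ ln(R0)/T = ln(3.366)/2.88503… = 0.4207… → 0.421

0.421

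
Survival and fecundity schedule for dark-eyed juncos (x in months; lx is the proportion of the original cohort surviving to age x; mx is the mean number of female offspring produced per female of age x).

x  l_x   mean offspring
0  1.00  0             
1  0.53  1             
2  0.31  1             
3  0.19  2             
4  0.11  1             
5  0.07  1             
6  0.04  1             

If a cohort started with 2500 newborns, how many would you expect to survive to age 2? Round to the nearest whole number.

775

Expected survivors = N0 · l_2 = 2500 × 0.31 = 775 → 775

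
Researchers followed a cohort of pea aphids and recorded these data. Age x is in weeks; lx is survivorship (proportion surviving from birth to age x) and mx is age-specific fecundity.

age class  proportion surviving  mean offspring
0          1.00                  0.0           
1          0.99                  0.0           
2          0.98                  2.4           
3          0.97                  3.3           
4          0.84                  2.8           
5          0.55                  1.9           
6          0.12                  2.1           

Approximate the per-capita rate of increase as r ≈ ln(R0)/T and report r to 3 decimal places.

0.671

R0 = Σ lx·mx = 0 + 0 + 2.352 + 3.201 + 2.352 + 1.045 + 0.252 = 9.202
Σ x·lx·mx = 30.452; T = 30.452/9.202 = 3.30928…
r ≈ ln(R0)/T = ln(9.202)/3.30928… = 0.67067… → 0.671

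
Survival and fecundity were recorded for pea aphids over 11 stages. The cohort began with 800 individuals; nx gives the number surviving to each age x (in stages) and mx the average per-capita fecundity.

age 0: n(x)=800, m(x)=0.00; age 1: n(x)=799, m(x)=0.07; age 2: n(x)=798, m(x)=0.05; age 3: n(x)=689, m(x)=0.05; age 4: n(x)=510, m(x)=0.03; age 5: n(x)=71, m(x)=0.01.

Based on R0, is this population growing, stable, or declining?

lx = nx/n0 = nx/800: 1, 0.99875, 0.9975, 0.86125, 0.6375, 0.08875
R0 = Σ lx·mx = 0 + 0.069913… + 0.049875 + 0.043063… + 0.019125 + 0.000888… = 0.182863…
R0 < 1, so the population is declining.

declining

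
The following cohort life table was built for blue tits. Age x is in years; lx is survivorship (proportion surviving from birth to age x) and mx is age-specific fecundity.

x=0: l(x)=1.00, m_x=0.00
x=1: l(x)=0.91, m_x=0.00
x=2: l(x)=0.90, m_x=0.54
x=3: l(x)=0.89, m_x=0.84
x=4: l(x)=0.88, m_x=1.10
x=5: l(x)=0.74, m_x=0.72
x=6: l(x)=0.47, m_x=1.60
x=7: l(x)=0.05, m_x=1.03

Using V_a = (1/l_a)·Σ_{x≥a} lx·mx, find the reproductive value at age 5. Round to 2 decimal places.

lx·mx for x ≥ 5: 0.5328, 0.752, 0.0515 → sum = 1.3363
V_5 = 1.3363 / l_5 = 1.3363 / 0.74 = 1.805811… → 1.81

1.81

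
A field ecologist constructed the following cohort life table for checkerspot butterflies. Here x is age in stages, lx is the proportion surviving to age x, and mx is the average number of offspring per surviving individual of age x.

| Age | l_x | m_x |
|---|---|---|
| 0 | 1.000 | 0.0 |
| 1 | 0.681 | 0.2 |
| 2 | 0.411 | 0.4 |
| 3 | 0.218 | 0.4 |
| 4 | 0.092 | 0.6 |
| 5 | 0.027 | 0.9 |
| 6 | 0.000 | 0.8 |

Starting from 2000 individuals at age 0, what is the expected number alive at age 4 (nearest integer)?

Expected survivors = N0 · l_4 = 2000 × 0.092 = 184 → 184

184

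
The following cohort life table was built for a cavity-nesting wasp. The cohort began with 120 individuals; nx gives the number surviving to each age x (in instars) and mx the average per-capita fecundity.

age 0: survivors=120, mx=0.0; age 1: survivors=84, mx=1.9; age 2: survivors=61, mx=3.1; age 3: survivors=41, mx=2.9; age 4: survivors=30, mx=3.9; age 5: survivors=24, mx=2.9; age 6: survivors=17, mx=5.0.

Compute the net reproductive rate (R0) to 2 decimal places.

6.16

lx = nx/n0 = nx/120: 1, 0.7, 0.50833…, 0.34167…, 0.25, 0.2, 0.14167…
lx·mx by age: 0, 1.33, 1.575833…, 0.990833…, 0.975, 0.58, 0.708333…
R0 = Σ lx·mx = 6.16… → 6.16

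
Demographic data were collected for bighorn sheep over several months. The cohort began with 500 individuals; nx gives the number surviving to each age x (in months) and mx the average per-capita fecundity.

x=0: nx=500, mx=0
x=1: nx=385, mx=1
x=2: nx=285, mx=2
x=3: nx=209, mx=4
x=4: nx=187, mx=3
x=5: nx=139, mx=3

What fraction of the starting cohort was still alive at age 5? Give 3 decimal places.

l_5 = n_5/n_0 = 139/500 = 0.278 → 0.278

0.278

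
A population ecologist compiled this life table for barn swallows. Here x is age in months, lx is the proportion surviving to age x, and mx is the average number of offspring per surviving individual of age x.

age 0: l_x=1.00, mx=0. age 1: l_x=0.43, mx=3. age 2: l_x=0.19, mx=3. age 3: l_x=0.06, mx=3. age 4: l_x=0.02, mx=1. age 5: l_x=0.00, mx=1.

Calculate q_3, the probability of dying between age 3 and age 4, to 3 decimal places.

0.667

q_3 = (l_3 − l_4) / l_3 = (0.06 − 0.02) / 0.06
     = 0.04 / 0.06 = 0.666667… → 0.667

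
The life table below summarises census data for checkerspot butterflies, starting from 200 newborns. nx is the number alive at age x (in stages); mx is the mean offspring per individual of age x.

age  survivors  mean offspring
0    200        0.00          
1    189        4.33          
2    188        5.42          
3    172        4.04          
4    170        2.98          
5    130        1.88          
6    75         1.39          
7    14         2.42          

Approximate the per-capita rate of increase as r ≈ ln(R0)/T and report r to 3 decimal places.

1.073

lx = nx/n0 = nx/200: 1, 0.945, 0.94, 0.86, 0.85, 0.65, 0.375, 0.07
R0 = Σ lx·mx = 0 + 4.09185 + 5.0948 + 3.4744 + 2.533 + 1.222 + 0.52125 + 0.1694 = 17.1067
Σ x·lx·mx = 45.25995; T = 45.25995/17.1067 = 2.64574…
r ≈ ln(R0)/T = ln(17.1067)/2.64574… = 1.07322… → 1.073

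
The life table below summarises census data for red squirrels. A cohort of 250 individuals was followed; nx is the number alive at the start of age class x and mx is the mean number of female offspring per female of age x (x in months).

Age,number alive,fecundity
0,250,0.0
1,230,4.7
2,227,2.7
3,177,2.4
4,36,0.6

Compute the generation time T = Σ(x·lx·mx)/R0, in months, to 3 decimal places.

1.714

lx = nx/n0 = nx/250: 1, 0.92, 0.908, 0.708, 0.144
lx·mx: 0, 4.324, 2.4516, 1.6992, 0.0864 → R0 = 8.5612
x·lx·mx: 0, 4.324, 4.9032, 5.0976, 0.3456 → Σ = 14.6704
T = 14.6704 / 8.5612 = 1.713592… → 1.714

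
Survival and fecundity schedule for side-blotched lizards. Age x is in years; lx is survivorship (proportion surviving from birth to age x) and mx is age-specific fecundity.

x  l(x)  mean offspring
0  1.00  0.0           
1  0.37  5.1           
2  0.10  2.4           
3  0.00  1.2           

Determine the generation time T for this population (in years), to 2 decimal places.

lx·mx: 0, 1.887, 0.24, 0 → R0 = 2.127
x·lx·mx: 0, 1.887, 0.48, 0 → Σ = 2.367
T = 2.367 / 2.127 = 1.112835… → 1.11

1.11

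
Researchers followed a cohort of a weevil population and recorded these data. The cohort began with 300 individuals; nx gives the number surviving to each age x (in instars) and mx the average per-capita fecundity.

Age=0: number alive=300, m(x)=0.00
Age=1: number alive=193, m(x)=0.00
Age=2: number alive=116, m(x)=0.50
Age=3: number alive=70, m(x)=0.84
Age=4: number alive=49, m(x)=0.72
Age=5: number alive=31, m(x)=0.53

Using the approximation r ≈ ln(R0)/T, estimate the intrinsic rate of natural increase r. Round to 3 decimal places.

lx = nx/n0 = nx/300: 1, 0.64333…, 0.38667…, 0.23333…, 0.16333…, 0.10333…
R0 = Σ lx·mx = 0 + 0 + 0.19333… + 0.196… + 0.1176… + 0.05477… = 0.5617…
Σ x·lx·mx = 1.7189…; T = 1.7189…/0.5617… = 3.06017…
r ≈ ln(R0)/T = ln(0.5617…)/3.06017… = -0.18848… → -0.188

-0.188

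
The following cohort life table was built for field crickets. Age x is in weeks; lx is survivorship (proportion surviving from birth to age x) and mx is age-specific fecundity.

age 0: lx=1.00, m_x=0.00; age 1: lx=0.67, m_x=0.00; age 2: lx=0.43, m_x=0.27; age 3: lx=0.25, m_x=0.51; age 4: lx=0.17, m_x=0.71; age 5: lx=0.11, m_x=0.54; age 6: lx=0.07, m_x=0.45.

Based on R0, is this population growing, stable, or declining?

R0 = Σ lx·mx = 0 + 0 + 0.1161 + 0.1275 + 0.1207 + 0.0594 + 0.0315 = 0.4552
R0 < 1, so the population is declining.

declining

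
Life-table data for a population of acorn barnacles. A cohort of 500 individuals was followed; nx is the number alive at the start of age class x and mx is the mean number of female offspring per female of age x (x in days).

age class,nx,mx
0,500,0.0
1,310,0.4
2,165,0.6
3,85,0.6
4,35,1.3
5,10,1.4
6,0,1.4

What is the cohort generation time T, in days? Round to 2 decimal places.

lx = nx/n0 = nx/500: 1, 0.62, 0.33, 0.17, 0.07, 0.02, 0
lx·mx: 0, 0.248, 0.198, 0.102, 0.091, 0.028, 0 → R0 = 0.667
x·lx·mx: 0, 0.248, 0.396, 0.306, 0.364, 0.14, 0 → Σ = 1.454
T = 1.454 / 0.667 = 2.17991… → 2.18

2.18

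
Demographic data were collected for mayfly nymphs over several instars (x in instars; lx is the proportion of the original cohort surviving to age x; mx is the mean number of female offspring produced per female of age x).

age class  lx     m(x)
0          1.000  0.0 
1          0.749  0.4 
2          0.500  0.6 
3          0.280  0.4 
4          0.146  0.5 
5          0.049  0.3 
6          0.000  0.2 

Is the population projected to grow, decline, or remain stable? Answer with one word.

R0 = Σ lx·mx = 0 + 0.2996 + 0.3 + 0.112 + 0.073 + 0.0147 + 0 = 0.7993
R0 < 1, so the population is declining.

declining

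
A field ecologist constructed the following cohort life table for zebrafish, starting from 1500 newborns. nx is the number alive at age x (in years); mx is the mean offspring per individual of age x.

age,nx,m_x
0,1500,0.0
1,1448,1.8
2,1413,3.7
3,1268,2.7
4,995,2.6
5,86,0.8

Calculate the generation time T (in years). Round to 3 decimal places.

2.445

lx = nx/n0 = nx/1500: 1, 0.96533…, 0.942, 0.84533…, 0.66333…, 0.05733…
lx·mx: 0, 1.7376…, 3.4854, 2.2824…, 1.724667…, 0.045867… → R0 = 9.275933…
x·lx·mx: 0, 1.7376…, 6.9708, 6.8472…, 6.898667…, 0.229333… → Σ = 22.6836…
T = 22.6836… / 9.275933… = 2.445425… → 2.445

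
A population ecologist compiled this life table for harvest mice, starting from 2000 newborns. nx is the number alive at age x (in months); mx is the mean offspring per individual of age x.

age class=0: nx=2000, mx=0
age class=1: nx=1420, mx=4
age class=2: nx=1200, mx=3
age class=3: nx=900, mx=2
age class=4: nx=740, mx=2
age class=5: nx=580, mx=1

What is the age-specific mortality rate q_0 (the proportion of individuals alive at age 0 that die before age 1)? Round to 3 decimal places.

0.290

lx = nx/n0 = nx/2000: 1, 0.71, 0.6, 0.45, 0.37, 0.29
q_0 = (l_0 − l_1) / l_0 = (1 − 0.71) / 1
     = 0.29 / 1 = 0.29 → 0.290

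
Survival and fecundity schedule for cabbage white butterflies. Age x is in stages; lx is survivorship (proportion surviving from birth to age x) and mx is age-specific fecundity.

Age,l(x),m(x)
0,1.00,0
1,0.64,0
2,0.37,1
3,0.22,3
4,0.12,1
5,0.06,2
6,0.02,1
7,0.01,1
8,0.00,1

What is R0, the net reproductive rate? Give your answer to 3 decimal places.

lx·mx by age: 0, 0, 0.37, 0.66, 0.12, 0.12, 0.02, 0.01, 0
R0 = Σ lx·mx = 1.3 → 1.300

1.300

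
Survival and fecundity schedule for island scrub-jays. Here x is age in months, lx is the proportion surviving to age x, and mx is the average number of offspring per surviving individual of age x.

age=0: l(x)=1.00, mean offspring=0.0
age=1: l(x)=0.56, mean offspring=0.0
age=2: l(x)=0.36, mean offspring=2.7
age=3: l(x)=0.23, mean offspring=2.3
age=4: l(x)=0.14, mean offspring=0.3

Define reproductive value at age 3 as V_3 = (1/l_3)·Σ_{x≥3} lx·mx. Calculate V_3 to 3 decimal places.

2.483

lx·mx for x ≥ 3: 0.529, 0.042 → sum = 0.571
V_3 = 0.571 / l_3 = 0.571 / 0.23 = 2.482609… → 2.483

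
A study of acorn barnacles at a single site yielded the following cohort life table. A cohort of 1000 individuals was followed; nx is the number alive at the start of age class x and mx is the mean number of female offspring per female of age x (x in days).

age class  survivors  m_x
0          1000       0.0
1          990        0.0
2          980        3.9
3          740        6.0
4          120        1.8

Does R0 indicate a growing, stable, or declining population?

lx = nx/n0 = nx/1000: 1, 0.99, 0.98, 0.74, 0.12
R0 = Σ lx·mx = 0 + 0 + 3.822 + 4.44 + 0.216 = 8.478
R0 > 1, so the population is growing.

growing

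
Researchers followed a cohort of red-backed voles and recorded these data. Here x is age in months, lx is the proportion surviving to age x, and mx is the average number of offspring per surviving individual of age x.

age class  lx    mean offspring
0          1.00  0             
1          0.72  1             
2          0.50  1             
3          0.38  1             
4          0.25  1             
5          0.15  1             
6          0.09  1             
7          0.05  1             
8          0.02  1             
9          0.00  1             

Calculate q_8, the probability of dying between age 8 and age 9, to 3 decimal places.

q_8 = (l_8 − l_9) / l_8 = (0.02 − 0) / 0.02
     = 0.02 / 0.02 = 1 → 1.000

1.000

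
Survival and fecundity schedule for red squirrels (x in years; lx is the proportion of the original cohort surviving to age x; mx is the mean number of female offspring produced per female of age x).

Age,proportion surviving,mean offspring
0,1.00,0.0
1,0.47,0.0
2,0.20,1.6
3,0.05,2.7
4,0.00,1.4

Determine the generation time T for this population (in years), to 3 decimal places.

2.297

lx·mx: 0, 0, 0.32, 0.135, 0 → R0 = 0.455
x·lx·mx: 0, 0, 0.64, 0.405, 0 → Σ = 1.045
T = 1.045 / 0.455 = 2.296703… → 2.297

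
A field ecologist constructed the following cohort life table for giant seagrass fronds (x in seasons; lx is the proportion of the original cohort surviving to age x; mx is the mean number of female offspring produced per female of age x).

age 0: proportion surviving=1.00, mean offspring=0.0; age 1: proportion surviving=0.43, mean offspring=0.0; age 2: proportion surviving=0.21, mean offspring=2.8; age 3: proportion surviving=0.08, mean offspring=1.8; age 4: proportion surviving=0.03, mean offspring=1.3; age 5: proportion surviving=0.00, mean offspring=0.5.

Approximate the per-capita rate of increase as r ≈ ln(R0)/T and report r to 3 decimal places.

-0.114

R0 = Σ lx·mx = 0 + 0 + 0.588 + 0.144 + 0.039 + 0 = 0.771
Σ x·lx·mx = 1.764; T = 1.764/0.771 = 2.28794…
r ≈ ln(R0)/T = ln(0.771)/2.28794… = -0.11367… → -0.114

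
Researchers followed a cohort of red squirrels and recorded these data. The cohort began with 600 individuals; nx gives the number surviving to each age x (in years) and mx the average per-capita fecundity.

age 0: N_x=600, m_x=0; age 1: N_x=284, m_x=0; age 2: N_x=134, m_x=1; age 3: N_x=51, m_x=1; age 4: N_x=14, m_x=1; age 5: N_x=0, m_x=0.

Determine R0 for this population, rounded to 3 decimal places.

lx = nx/n0 = nx/600: 1, 0.47333…, 0.22333…, 0.085, 0.02333…, 0
lx·mx by age: 0, 0, 0.223333…, 0.085, 0.023333…, 0
R0 = Σ lx·mx = 0.331667… → 0.332

0.332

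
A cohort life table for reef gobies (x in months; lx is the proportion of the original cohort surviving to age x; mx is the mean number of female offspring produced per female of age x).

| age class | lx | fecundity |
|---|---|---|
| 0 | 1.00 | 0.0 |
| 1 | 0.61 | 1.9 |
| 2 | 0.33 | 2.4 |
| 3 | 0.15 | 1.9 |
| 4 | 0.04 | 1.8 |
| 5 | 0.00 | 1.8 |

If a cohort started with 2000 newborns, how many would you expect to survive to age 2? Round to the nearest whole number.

660

Expected survivors = N0 · l_2 = 2000 × 0.33 = 660 → 660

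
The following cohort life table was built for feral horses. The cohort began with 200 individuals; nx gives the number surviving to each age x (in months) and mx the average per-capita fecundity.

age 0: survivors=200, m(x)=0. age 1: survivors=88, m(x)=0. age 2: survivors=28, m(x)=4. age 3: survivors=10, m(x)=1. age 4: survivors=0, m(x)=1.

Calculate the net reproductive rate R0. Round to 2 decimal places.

lx = nx/n0 = nx/200: 1, 0.44, 0.14, 0.05, 0
lx·mx by age: 0, 0, 0.56, 0.05, 0
R0 = Σ lx·mx = 0.61 → 0.61

0.61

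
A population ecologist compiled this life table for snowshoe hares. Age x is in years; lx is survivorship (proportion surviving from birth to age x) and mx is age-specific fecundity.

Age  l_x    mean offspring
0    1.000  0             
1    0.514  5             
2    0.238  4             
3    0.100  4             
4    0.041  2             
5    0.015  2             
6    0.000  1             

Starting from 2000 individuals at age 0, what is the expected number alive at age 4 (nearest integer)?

82

Expected survivors = N0 · l_4 = 2000 × 0.041 = 82 → 82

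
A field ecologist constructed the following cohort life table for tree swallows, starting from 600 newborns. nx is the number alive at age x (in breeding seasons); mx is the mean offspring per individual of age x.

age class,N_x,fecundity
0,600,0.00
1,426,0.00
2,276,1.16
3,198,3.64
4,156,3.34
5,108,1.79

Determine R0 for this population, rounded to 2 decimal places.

2.93

lx = nx/n0 = nx/600: 1, 0.71, 0.46, 0.33, 0.26, 0.18
lx·mx by age: 0, 0, 0.5336, 1.2012, 0.8684, 0.3222
R0 = Σ lx·mx = 2.9254 → 2.93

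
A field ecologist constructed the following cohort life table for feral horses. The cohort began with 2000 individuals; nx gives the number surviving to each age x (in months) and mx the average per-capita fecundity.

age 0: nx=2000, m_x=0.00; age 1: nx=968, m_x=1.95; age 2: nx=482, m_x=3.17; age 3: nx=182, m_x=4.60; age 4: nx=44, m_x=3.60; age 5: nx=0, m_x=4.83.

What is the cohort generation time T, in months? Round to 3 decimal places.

lx = nx/n0 = nx/2000: 1, 0.484, 0.241, 0.091, 0.022, 0
lx·mx: 0, 0.9438, 0.76397, 0.4186, 0.0792, 0 → R0 = 2.20557
x·lx·mx: 0, 0.9438, 1.52794, 1.2558, 0.3168, 0 → Σ = 4.04434
T = 4.04434 / 2.20557 = 1.833694… → 1.834

1.834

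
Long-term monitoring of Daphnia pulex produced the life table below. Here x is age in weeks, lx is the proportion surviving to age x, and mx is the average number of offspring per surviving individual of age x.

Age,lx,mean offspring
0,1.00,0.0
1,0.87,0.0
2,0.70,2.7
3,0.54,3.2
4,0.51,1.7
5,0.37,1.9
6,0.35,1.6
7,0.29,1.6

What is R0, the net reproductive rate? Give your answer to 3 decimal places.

6.212

lx·mx by age: 0, 0, 1.89, 1.728, 0.867, 0.703, 0.56, 0.464
R0 = Σ lx·mx = 6.212 → 6.212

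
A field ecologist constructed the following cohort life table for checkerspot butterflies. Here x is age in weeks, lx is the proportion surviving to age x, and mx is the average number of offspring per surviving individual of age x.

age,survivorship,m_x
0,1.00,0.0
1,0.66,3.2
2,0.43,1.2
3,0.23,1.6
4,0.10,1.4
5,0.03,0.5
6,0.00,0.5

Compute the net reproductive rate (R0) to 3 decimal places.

3.151

lx·mx by age: 0, 2.112, 0.516, 0.368, 0.14, 0.015, 0
R0 = Σ lx·mx = 3.151 → 3.151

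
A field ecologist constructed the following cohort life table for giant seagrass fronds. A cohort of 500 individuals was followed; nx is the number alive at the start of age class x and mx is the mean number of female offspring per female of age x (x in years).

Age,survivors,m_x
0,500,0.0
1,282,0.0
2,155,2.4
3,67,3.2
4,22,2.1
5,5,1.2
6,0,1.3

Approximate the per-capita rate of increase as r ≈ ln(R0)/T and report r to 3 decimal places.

lx = nx/n0 = nx/500: 1, 0.564, 0.31, 0.134, 0.044, 0.01, 0
R0 = Σ lx·mx = 0 + 0 + 0.744 + 0.4288 + 0.0924 + 0.012 + 0 = 1.2772
Σ x·lx·mx = 3.204; T = 3.204/1.2772 = 2.50861…
r ≈ ln(R0)/T = ln(1.2772)/2.50861… = 0.09753… → 0.098

0.098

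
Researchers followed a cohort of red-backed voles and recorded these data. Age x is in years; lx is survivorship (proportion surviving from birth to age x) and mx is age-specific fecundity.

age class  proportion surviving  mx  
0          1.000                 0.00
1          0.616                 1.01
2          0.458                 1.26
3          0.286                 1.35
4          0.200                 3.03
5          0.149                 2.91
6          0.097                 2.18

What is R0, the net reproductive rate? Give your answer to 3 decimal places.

2.836

lx·mx by age: 0, 0.62216, 0.57708, 0.3861, 0.606, 0.43359, 0.21146
R0 = Σ lx·mx = 2.83639 → 2.836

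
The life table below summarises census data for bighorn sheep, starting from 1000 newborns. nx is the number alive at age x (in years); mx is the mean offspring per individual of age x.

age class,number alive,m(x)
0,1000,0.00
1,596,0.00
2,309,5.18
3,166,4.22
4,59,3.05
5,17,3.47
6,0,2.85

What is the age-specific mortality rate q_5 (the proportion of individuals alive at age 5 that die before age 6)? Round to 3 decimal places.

lx = nx/n0 = nx/1000: 1, 0.596, 0.309, 0.166, 0.059, 0.017, 0
q_5 = (l_5 − l_6) / l_5 = (0.017 − 0) / 0.017
     = 0.017 / 0.017 = 1 → 1.000

1.000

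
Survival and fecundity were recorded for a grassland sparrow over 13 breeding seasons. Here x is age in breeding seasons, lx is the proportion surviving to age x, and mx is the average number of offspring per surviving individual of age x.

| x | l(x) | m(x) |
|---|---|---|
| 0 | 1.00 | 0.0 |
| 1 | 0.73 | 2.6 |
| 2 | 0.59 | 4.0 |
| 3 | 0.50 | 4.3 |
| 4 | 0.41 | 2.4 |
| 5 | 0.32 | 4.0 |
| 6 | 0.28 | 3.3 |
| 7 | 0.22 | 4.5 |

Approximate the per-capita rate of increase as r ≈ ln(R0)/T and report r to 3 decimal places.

0.696

R0 = Σ lx·mx = 0 + 1.898 + 2.36 + 2.15 + 0.984 + 1.28 + 0.924 + 0.99 = 10.586
Σ x·lx·mx = 35.878; T = 35.878/10.586 = 3.38919…
r ≈ ln(R0)/T = ln(10.586)/3.38919… = 0.69619… → 0.696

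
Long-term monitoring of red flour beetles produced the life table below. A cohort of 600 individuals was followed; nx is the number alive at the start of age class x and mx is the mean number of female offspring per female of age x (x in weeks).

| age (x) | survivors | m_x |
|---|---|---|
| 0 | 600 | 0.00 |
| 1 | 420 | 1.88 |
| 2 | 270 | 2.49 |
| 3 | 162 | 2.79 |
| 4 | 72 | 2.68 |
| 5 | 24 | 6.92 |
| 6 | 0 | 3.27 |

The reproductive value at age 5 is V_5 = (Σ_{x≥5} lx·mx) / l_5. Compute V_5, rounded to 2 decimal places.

6.92

lx = nx/n0 = nx/600: 1, 0.7, 0.45, 0.27, 0.12, 0.04, 0
lx·mx for x ≥ 5: 0.2768, 0 → sum = 0.2768
V_5 = 0.2768 / l_5 = 0.2768 / 0.04 = 6.92 → 6.92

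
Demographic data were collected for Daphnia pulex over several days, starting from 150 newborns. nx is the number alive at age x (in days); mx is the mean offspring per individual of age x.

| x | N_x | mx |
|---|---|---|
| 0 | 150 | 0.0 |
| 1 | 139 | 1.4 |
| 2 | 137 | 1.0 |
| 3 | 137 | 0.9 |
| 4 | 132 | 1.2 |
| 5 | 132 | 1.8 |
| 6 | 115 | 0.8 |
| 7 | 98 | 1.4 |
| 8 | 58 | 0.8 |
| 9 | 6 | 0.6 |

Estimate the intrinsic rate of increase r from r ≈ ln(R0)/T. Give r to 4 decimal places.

lx = nx/n0 = nx/150: 1, 0.92667…, 0.91333…, 0.91333…, 0.88, 0.88, 0.76667…, 0.65333…, 0.38667…, 0.04
R0 = Σ lx·mx = 0 + 1.29733… + 0.91333… + 0.822… + 1.056 + 1.584 + 0.61333… + 0.91467… + 0.30933… + 0.024 = 7.534…
Σ x·lx·mx = 30.507333…; T = 30.507333…/7.534… = 4.04929…
r ≈ ln(R0)/T = ln(7.534…)/4.04929… = 0.498711… → 0.4987

0.4987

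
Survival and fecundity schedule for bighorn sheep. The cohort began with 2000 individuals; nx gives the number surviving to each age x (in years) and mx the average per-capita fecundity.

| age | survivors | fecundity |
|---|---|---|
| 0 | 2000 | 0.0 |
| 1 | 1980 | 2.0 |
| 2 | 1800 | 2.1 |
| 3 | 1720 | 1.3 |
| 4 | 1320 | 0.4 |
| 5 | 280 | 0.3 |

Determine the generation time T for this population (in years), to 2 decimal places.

lx = nx/n0 = nx/2000: 1, 0.99, 0.9, 0.86, 0.66, 0.14
lx·mx: 0, 1.98, 1.89, 1.118, 0.264, 0.042 → R0 = 5.294
x·lx·mx: 0, 1.98, 3.78, 3.354, 1.056, 0.21 → Σ = 10.38
T = 10.38 / 5.294 = 1.96071… → 1.96

1.96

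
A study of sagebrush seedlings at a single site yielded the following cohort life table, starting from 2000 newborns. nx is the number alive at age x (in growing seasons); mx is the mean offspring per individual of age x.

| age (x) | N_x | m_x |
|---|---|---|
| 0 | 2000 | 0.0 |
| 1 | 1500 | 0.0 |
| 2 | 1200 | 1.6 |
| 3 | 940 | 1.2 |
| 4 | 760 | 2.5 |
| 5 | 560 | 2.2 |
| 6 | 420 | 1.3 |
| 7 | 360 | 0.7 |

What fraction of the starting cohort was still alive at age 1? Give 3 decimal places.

0.750

l_1 = n_1/n_0 = 1500/2000 = 0.75 → 0.750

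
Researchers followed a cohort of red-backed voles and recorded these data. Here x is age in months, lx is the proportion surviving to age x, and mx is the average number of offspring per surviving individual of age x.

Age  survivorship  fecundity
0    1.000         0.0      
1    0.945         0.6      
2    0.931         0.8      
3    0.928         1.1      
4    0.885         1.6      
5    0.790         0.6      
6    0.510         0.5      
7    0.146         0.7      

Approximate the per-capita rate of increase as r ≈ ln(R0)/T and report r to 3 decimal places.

0.453

R0 = Σ lx·mx = 0 + 0.567 + 0.7448 + 1.0208 + 1.416 + 0.474 + 0.255 + 0.1022 = 4.5798
Σ x·lx·mx = 15.3984; T = 15.3984/4.5798 = 3.36224…
r ≈ ln(R0)/T = ln(4.5798)/3.36224… = 0.45257… → 0.453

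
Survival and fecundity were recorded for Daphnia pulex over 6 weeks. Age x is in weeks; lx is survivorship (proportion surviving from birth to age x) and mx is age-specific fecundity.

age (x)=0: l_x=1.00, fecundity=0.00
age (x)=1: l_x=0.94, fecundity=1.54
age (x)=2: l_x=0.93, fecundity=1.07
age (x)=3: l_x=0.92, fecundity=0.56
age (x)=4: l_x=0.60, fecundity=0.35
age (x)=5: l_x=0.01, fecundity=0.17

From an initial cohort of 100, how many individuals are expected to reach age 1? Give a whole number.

94

Expected survivors = N0 · l_1 = 100 × 0.94 = 94 → 94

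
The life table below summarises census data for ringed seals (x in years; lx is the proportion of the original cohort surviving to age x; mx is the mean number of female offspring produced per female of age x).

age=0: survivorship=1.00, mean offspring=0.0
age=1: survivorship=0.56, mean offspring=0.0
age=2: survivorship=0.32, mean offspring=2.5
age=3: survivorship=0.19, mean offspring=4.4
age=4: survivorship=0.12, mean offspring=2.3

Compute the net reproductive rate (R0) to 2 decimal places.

lx·mx by age: 0, 0, 0.8, 0.836, 0.276
R0 = Σ lx·mx = 1.912 → 1.91

1.91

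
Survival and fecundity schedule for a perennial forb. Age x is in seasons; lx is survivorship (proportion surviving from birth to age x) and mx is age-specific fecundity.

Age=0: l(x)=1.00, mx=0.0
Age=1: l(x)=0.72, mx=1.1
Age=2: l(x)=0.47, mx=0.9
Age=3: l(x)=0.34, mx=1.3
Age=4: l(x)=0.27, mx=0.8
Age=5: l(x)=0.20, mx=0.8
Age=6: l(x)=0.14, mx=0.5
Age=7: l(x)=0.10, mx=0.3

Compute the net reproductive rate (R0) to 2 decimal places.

2.13

lx·mx by age: 0, 0.792, 0.423, 0.442, 0.216, 0.16, 0.07, 0.03
R0 = Σ lx·mx = 2.133 → 2.13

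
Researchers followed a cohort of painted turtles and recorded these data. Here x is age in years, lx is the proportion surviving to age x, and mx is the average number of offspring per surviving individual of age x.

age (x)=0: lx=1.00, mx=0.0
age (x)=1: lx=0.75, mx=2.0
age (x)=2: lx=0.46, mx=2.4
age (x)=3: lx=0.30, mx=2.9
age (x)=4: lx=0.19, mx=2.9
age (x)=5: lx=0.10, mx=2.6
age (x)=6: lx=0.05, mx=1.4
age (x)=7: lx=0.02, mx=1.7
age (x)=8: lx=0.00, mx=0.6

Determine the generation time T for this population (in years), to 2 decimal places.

2.39

lx·mx: 0, 1.5, 1.104, 0.87, 0.551, 0.26, 0.07, 0.034, 0 → R0 = 4.389
x·lx·mx: 0, 1.5, 2.208, 2.61, 2.204, 1.3, 0.42, 0.238, 0 → Σ = 10.48
T = 10.48 / 4.389 = 2.387788… → 2.39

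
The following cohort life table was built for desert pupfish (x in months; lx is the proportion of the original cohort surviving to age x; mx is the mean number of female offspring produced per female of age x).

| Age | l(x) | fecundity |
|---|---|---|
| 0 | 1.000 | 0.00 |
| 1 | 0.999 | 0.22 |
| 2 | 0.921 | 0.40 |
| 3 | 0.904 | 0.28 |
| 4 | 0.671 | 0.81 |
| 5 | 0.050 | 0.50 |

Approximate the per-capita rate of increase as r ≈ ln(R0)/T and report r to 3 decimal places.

R0 = Σ lx·mx = 0 + 0.21978 + 0.3684 + 0.25312 + 0.54351 + 0.025 = 1.40981
Σ x·lx·mx = 4.01498; T = 4.01498/1.40981 = 2.84789…
r ≈ ln(R0)/T = ln(1.40981)/2.84789… = 0.1206… → 0.121

0.121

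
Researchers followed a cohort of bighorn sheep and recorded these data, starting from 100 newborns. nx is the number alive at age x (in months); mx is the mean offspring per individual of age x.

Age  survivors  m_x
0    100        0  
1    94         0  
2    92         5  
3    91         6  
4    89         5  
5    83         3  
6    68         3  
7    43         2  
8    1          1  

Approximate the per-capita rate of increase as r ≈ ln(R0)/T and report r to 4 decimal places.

lx = nx/n0 = nx/100: 1, 0.94, 0.92, 0.91, 0.89, 0.83, 0.68, 0.43, 0.01
R0 = Σ lx·mx = 0 + 0 + 4.6 + 5.46 + 4.45 + 2.49 + 2.04 + 0.86 + 0.01 = 19.91
Σ x·lx·mx = 74.17; T = 74.17/19.91 = 3.72526…
r ≈ ln(R0)/T = ln(19.91)/3.72526… = 0.802956… → 0.8030

0.8030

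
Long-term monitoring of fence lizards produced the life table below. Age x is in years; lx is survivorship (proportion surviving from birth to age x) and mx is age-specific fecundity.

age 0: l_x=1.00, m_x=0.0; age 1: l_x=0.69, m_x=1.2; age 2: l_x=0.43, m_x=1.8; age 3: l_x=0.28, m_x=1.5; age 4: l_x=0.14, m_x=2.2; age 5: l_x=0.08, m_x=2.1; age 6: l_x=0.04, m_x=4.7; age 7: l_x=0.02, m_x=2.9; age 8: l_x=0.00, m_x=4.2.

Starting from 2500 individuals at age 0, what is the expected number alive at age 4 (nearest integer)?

350

Expected survivors = N0 · l_4 = 2500 × 0.14 = 350 → 350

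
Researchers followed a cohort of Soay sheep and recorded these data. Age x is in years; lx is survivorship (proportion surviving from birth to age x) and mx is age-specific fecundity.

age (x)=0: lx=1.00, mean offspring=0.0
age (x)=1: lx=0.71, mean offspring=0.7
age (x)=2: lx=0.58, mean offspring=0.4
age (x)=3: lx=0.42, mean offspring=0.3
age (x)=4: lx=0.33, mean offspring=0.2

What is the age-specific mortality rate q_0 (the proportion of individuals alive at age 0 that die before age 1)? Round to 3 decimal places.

q_0 = (l_0 − l_1) / l_0 = (1 − 0.71) / 1
     = 0.29 / 1 = 0.29 → 0.290

0.290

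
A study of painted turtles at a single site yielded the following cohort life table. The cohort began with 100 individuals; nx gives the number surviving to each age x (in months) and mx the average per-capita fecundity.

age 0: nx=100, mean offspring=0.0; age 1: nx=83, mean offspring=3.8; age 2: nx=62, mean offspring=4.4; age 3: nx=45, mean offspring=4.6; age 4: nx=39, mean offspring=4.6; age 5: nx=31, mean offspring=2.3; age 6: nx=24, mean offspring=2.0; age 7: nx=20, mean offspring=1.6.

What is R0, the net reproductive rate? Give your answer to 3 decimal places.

11.259

lx = nx/n0 = nx/100: 1, 0.83, 0.62, 0.45, 0.39, 0.31, 0.24, 0.2
lx·mx by age: 0, 3.154, 2.728, 2.07, 1.794, 0.713, 0.48, 0.32
R0 = Σ lx·mx = 11.259 → 11.259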